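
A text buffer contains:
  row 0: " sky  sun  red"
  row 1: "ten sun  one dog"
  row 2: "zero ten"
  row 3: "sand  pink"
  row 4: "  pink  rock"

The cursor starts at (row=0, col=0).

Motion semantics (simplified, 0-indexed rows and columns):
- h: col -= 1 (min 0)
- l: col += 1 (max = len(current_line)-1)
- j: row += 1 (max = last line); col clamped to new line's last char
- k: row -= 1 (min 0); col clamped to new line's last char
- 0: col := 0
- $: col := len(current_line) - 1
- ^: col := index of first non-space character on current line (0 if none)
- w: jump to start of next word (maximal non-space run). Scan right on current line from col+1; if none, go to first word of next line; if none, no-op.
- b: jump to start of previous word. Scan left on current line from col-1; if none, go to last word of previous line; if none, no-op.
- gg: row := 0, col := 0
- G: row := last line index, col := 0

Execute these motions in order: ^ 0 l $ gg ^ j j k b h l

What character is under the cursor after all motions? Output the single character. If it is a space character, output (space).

After 1 (^): row=0 col=1 char='s'
After 2 (0): row=0 col=0 char='_'
After 3 (l): row=0 col=1 char='s'
After 4 ($): row=0 col=13 char='d'
After 5 (gg): row=0 col=0 char='_'
After 6 (^): row=0 col=1 char='s'
After 7 (j): row=1 col=1 char='e'
After 8 (j): row=2 col=1 char='e'
After 9 (k): row=1 col=1 char='e'
After 10 (b): row=1 col=0 char='t'
After 11 (h): row=1 col=0 char='t'
After 12 (l): row=1 col=1 char='e'

Answer: e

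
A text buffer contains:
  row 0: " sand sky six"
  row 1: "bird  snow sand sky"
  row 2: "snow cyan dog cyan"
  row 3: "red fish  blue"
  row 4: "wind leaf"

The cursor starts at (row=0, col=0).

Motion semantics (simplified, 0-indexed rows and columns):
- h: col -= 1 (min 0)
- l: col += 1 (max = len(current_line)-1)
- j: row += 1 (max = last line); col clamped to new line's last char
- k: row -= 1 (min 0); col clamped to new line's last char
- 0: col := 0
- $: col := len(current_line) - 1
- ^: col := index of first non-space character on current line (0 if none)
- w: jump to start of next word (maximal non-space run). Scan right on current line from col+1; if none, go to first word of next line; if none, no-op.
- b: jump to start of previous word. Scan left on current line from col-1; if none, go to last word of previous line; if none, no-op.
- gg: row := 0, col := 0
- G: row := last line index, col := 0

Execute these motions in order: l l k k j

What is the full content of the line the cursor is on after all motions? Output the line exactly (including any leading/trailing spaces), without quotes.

Answer: bird  snow sand sky

Derivation:
After 1 (l): row=0 col=1 char='s'
After 2 (l): row=0 col=2 char='a'
After 3 (k): row=0 col=2 char='a'
After 4 (k): row=0 col=2 char='a'
After 5 (j): row=1 col=2 char='r'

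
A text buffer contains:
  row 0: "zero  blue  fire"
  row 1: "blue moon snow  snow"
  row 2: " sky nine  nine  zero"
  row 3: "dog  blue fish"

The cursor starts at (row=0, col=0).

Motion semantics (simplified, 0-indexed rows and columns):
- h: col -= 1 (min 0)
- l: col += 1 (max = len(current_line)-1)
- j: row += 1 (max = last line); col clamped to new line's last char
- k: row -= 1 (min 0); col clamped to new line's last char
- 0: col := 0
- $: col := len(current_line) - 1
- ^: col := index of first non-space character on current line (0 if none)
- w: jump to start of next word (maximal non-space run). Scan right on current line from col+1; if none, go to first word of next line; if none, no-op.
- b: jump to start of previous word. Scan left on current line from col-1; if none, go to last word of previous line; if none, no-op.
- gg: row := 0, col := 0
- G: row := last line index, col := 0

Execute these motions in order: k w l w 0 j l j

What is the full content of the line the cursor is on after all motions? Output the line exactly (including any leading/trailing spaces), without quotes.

Answer:  sky nine  nine  zero

Derivation:
After 1 (k): row=0 col=0 char='z'
After 2 (w): row=0 col=6 char='b'
After 3 (l): row=0 col=7 char='l'
After 4 (w): row=0 col=12 char='f'
After 5 (0): row=0 col=0 char='z'
After 6 (j): row=1 col=0 char='b'
After 7 (l): row=1 col=1 char='l'
After 8 (j): row=2 col=1 char='s'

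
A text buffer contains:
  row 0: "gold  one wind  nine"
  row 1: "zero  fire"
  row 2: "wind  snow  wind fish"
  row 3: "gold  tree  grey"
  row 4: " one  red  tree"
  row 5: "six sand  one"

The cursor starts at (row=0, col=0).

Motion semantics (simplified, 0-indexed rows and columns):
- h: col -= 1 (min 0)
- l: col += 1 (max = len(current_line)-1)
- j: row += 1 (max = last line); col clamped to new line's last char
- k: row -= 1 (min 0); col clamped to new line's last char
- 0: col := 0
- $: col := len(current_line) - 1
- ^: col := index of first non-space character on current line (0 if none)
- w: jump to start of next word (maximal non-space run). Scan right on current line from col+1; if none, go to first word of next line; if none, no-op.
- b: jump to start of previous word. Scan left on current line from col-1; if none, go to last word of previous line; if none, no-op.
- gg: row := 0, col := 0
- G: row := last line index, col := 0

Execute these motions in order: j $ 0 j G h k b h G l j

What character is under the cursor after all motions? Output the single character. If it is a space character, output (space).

Answer: i

Derivation:
After 1 (j): row=1 col=0 char='z'
After 2 ($): row=1 col=9 char='e'
After 3 (0): row=1 col=0 char='z'
After 4 (j): row=2 col=0 char='w'
After 5 (G): row=5 col=0 char='s'
After 6 (h): row=5 col=0 char='s'
After 7 (k): row=4 col=0 char='_'
After 8 (b): row=3 col=12 char='g'
After 9 (h): row=3 col=11 char='_'
After 10 (G): row=5 col=0 char='s'
After 11 (l): row=5 col=1 char='i'
After 12 (j): row=5 col=1 char='i'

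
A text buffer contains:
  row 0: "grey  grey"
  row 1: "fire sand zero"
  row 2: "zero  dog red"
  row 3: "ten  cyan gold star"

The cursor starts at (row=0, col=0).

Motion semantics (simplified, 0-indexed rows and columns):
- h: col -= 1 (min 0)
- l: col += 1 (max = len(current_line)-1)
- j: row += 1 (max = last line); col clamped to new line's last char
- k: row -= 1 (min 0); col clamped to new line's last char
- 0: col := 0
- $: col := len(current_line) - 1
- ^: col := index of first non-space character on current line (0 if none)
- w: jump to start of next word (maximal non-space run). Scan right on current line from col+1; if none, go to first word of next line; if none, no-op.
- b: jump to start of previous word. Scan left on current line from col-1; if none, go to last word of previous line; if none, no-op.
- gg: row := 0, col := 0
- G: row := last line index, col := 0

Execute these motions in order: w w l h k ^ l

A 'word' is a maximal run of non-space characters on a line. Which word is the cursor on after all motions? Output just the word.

Answer: grey

Derivation:
After 1 (w): row=0 col=6 char='g'
After 2 (w): row=1 col=0 char='f'
After 3 (l): row=1 col=1 char='i'
After 4 (h): row=1 col=0 char='f'
After 5 (k): row=0 col=0 char='g'
After 6 (^): row=0 col=0 char='g'
After 7 (l): row=0 col=1 char='r'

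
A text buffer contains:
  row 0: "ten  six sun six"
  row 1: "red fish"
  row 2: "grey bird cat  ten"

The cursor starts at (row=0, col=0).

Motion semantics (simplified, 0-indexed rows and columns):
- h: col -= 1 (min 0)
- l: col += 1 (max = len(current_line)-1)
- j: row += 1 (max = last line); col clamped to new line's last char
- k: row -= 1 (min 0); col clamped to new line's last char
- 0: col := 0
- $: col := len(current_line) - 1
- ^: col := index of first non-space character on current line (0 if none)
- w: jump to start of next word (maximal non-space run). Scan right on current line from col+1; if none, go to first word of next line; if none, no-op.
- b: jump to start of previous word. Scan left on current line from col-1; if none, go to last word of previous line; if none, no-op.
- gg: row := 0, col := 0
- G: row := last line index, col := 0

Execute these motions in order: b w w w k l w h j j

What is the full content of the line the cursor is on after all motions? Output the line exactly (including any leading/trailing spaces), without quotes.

After 1 (b): row=0 col=0 char='t'
After 2 (w): row=0 col=5 char='s'
After 3 (w): row=0 col=9 char='s'
After 4 (w): row=0 col=13 char='s'
After 5 (k): row=0 col=13 char='s'
After 6 (l): row=0 col=14 char='i'
After 7 (w): row=1 col=0 char='r'
After 8 (h): row=1 col=0 char='r'
After 9 (j): row=2 col=0 char='g'
After 10 (j): row=2 col=0 char='g'

Answer: grey bird cat  ten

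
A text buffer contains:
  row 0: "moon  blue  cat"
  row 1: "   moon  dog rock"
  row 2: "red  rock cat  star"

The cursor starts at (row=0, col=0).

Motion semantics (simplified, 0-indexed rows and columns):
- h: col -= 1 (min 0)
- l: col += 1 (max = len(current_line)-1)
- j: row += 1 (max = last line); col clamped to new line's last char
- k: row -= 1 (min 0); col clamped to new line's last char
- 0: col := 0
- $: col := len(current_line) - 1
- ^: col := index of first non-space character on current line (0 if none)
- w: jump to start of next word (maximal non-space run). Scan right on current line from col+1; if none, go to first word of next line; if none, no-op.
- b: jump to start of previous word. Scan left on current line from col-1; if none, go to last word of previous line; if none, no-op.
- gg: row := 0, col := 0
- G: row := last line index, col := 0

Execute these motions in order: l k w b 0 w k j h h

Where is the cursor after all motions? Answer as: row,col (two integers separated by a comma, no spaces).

After 1 (l): row=0 col=1 char='o'
After 2 (k): row=0 col=1 char='o'
After 3 (w): row=0 col=6 char='b'
After 4 (b): row=0 col=0 char='m'
After 5 (0): row=0 col=0 char='m'
After 6 (w): row=0 col=6 char='b'
After 7 (k): row=0 col=6 char='b'
After 8 (j): row=1 col=6 char='n'
After 9 (h): row=1 col=5 char='o'
After 10 (h): row=1 col=4 char='o'

Answer: 1,4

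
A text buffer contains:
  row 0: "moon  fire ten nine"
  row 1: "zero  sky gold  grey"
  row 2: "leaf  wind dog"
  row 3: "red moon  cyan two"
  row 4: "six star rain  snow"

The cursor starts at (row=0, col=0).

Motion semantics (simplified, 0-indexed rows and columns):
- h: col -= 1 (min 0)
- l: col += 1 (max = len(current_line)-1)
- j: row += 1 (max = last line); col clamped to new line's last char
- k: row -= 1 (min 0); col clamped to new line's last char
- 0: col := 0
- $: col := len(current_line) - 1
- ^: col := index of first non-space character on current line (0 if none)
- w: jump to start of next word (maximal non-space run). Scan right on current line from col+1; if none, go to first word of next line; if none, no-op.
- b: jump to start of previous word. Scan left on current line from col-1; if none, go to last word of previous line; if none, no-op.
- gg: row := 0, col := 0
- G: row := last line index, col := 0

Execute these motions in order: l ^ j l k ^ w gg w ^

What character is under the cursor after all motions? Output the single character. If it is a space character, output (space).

Answer: m

Derivation:
After 1 (l): row=0 col=1 char='o'
After 2 (^): row=0 col=0 char='m'
After 3 (j): row=1 col=0 char='z'
After 4 (l): row=1 col=1 char='e'
After 5 (k): row=0 col=1 char='o'
After 6 (^): row=0 col=0 char='m'
After 7 (w): row=0 col=6 char='f'
After 8 (gg): row=0 col=0 char='m'
After 9 (w): row=0 col=6 char='f'
After 10 (^): row=0 col=0 char='m'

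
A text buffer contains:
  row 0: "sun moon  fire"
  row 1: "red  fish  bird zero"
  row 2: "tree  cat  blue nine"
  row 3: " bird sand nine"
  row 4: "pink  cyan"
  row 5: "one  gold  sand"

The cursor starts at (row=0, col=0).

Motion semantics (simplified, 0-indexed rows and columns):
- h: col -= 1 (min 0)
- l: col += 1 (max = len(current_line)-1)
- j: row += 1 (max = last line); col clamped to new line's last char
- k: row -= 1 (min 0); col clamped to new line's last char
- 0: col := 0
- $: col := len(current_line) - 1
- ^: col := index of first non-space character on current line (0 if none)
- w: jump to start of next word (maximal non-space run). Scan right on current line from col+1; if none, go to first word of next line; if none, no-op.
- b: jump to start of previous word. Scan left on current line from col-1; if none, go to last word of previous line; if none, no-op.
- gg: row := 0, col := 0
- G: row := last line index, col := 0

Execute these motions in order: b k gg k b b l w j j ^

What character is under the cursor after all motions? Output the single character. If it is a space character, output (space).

After 1 (b): row=0 col=0 char='s'
After 2 (k): row=0 col=0 char='s'
After 3 (gg): row=0 col=0 char='s'
After 4 (k): row=0 col=0 char='s'
After 5 (b): row=0 col=0 char='s'
After 6 (b): row=0 col=0 char='s'
After 7 (l): row=0 col=1 char='u'
After 8 (w): row=0 col=4 char='m'
After 9 (j): row=1 col=4 char='_'
After 10 (j): row=2 col=4 char='_'
After 11 (^): row=2 col=0 char='t'

Answer: t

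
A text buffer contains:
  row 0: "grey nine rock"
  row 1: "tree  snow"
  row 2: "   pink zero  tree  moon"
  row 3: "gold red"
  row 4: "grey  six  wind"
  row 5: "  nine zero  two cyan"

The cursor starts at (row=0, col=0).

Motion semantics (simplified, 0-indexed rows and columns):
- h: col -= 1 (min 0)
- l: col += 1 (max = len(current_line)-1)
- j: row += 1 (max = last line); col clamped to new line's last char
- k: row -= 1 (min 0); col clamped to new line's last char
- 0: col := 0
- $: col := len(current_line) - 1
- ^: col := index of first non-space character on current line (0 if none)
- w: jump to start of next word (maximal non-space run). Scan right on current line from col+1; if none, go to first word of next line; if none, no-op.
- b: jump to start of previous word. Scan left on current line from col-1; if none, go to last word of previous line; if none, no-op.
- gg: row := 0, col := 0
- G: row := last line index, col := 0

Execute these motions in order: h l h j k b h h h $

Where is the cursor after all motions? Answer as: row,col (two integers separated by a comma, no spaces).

Answer: 0,13

Derivation:
After 1 (h): row=0 col=0 char='g'
After 2 (l): row=0 col=1 char='r'
After 3 (h): row=0 col=0 char='g'
After 4 (j): row=1 col=0 char='t'
After 5 (k): row=0 col=0 char='g'
After 6 (b): row=0 col=0 char='g'
After 7 (h): row=0 col=0 char='g'
After 8 (h): row=0 col=0 char='g'
After 9 (h): row=0 col=0 char='g'
After 10 ($): row=0 col=13 char='k'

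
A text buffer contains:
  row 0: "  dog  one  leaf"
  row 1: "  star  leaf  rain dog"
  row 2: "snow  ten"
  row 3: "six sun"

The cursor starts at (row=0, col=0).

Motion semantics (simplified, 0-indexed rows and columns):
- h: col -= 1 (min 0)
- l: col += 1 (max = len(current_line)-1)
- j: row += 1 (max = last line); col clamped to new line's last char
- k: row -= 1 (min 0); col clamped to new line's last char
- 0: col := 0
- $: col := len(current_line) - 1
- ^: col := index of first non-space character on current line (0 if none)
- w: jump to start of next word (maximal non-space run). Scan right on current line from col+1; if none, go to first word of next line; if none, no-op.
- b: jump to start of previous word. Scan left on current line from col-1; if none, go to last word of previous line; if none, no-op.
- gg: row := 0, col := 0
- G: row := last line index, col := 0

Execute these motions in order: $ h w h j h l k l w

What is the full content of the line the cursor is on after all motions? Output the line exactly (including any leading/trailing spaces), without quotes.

After 1 ($): row=0 col=15 char='f'
After 2 (h): row=0 col=14 char='a'
After 3 (w): row=1 col=2 char='s'
After 4 (h): row=1 col=1 char='_'
After 5 (j): row=2 col=1 char='n'
After 6 (h): row=2 col=0 char='s'
After 7 (l): row=2 col=1 char='n'
After 8 (k): row=1 col=1 char='_'
After 9 (l): row=1 col=2 char='s'
After 10 (w): row=1 col=8 char='l'

Answer:   star  leaf  rain dog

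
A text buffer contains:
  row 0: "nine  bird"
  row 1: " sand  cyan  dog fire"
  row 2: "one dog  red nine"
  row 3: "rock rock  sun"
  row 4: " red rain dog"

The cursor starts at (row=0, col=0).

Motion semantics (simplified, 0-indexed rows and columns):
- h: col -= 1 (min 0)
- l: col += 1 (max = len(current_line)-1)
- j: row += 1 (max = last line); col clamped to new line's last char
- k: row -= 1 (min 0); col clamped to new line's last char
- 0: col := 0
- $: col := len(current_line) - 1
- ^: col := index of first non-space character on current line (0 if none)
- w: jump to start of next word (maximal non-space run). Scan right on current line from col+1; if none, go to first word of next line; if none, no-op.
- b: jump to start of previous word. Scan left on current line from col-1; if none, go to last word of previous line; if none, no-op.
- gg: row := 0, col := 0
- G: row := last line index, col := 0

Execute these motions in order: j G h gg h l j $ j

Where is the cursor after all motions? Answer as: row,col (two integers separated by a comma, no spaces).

Answer: 2,16

Derivation:
After 1 (j): row=1 col=0 char='_'
After 2 (G): row=4 col=0 char='_'
After 3 (h): row=4 col=0 char='_'
After 4 (gg): row=0 col=0 char='n'
After 5 (h): row=0 col=0 char='n'
After 6 (l): row=0 col=1 char='i'
After 7 (j): row=1 col=1 char='s'
After 8 ($): row=1 col=20 char='e'
After 9 (j): row=2 col=16 char='e'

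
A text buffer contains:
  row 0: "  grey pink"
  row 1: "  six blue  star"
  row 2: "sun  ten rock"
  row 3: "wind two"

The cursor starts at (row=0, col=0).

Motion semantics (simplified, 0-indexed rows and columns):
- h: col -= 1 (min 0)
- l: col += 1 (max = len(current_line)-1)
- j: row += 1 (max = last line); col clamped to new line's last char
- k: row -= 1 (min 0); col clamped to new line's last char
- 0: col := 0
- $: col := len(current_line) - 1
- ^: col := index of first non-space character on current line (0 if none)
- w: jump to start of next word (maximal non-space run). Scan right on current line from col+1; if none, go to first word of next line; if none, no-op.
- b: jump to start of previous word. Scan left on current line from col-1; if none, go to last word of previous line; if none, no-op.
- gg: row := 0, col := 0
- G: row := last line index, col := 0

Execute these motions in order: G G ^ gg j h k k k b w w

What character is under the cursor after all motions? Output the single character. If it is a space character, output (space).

After 1 (G): row=3 col=0 char='w'
After 2 (G): row=3 col=0 char='w'
After 3 (^): row=3 col=0 char='w'
After 4 (gg): row=0 col=0 char='_'
After 5 (j): row=1 col=0 char='_'
After 6 (h): row=1 col=0 char='_'
After 7 (k): row=0 col=0 char='_'
After 8 (k): row=0 col=0 char='_'
After 9 (k): row=0 col=0 char='_'
After 10 (b): row=0 col=0 char='_'
After 11 (w): row=0 col=2 char='g'
After 12 (w): row=0 col=7 char='p'

Answer: p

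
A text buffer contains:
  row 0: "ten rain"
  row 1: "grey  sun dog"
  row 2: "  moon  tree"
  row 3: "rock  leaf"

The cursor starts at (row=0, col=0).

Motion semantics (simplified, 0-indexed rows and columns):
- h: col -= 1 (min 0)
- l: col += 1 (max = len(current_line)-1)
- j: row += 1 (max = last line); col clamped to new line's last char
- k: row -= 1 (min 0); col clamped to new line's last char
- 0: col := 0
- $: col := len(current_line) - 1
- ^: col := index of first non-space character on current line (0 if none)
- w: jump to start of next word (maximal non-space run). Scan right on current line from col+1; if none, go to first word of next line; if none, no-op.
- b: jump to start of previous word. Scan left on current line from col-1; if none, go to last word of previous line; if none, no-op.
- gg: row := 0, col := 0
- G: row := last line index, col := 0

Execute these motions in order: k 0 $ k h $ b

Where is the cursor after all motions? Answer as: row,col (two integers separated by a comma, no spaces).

After 1 (k): row=0 col=0 char='t'
After 2 (0): row=0 col=0 char='t'
After 3 ($): row=0 col=7 char='n'
After 4 (k): row=0 col=7 char='n'
After 5 (h): row=0 col=6 char='i'
After 6 ($): row=0 col=7 char='n'
After 7 (b): row=0 col=4 char='r'

Answer: 0,4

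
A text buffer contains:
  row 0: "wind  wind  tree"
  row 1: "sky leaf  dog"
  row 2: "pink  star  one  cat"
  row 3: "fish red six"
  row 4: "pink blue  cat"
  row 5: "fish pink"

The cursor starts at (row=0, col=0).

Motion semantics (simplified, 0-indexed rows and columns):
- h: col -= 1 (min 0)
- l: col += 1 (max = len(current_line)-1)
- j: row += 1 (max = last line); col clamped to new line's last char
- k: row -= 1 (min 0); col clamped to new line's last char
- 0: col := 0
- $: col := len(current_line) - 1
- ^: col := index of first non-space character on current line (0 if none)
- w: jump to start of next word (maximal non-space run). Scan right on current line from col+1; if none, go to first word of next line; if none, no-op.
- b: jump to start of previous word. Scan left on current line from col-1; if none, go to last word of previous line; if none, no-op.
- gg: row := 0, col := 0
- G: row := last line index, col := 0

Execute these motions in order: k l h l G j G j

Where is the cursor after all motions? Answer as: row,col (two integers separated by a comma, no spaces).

After 1 (k): row=0 col=0 char='w'
After 2 (l): row=0 col=1 char='i'
After 3 (h): row=0 col=0 char='w'
After 4 (l): row=0 col=1 char='i'
After 5 (G): row=5 col=0 char='f'
After 6 (j): row=5 col=0 char='f'
After 7 (G): row=5 col=0 char='f'
After 8 (j): row=5 col=0 char='f'

Answer: 5,0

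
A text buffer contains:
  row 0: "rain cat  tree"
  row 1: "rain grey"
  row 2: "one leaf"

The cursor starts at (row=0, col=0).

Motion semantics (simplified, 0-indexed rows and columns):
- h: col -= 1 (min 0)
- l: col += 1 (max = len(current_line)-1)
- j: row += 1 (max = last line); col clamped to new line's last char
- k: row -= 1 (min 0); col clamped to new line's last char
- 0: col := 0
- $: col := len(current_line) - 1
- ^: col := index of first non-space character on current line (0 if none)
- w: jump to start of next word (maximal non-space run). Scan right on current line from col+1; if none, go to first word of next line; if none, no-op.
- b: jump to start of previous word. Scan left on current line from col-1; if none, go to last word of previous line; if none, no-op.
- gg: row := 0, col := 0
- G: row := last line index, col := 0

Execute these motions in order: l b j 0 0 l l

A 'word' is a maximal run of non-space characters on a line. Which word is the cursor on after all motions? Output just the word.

After 1 (l): row=0 col=1 char='a'
After 2 (b): row=0 col=0 char='r'
After 3 (j): row=1 col=0 char='r'
After 4 (0): row=1 col=0 char='r'
After 5 (0): row=1 col=0 char='r'
After 6 (l): row=1 col=1 char='a'
After 7 (l): row=1 col=2 char='i'

Answer: rain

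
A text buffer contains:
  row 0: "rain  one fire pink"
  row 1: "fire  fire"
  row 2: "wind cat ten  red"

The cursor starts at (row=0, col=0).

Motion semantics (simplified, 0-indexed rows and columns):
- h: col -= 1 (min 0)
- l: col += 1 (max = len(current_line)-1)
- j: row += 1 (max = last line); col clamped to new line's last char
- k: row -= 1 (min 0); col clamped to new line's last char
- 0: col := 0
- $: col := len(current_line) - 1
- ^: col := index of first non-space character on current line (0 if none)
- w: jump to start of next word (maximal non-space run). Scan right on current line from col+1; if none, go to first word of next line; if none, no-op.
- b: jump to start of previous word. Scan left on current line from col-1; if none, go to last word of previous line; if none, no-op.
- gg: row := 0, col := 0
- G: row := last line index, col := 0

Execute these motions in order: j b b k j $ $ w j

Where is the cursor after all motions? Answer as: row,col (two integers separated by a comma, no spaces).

After 1 (j): row=1 col=0 char='f'
After 2 (b): row=0 col=15 char='p'
After 3 (b): row=0 col=10 char='f'
After 4 (k): row=0 col=10 char='f'
After 5 (j): row=1 col=9 char='e'
After 6 ($): row=1 col=9 char='e'
After 7 ($): row=1 col=9 char='e'
After 8 (w): row=2 col=0 char='w'
After 9 (j): row=2 col=0 char='w'

Answer: 2,0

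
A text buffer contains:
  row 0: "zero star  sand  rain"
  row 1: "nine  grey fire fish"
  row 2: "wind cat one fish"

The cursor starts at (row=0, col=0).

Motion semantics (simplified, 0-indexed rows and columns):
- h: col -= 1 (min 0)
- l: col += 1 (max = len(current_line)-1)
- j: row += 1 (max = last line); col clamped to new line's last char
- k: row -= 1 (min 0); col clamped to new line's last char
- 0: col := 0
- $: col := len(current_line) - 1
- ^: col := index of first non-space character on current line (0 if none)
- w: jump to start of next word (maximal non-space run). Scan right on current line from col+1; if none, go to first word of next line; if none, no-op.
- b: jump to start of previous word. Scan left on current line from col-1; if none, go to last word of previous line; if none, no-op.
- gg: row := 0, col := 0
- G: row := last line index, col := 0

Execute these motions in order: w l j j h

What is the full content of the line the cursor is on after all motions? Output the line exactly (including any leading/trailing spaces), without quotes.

After 1 (w): row=0 col=5 char='s'
After 2 (l): row=0 col=6 char='t'
After 3 (j): row=1 col=6 char='g'
After 4 (j): row=2 col=6 char='a'
After 5 (h): row=2 col=5 char='c'

Answer: wind cat one fish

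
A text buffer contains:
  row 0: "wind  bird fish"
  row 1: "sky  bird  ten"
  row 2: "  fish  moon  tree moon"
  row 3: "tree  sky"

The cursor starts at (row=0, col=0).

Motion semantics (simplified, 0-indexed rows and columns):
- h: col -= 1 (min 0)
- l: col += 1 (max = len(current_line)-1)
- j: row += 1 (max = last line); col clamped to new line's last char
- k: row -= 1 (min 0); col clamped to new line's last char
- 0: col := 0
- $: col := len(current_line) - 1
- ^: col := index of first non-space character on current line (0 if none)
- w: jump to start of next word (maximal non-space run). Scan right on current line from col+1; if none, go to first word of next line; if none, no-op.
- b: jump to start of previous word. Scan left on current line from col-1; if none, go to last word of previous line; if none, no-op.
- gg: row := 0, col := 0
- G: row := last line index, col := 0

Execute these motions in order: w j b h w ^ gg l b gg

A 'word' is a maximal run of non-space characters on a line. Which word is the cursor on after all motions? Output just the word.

After 1 (w): row=0 col=6 char='b'
After 2 (j): row=1 col=6 char='i'
After 3 (b): row=1 col=5 char='b'
After 4 (h): row=1 col=4 char='_'
After 5 (w): row=1 col=5 char='b'
After 6 (^): row=1 col=0 char='s'
After 7 (gg): row=0 col=0 char='w'
After 8 (l): row=0 col=1 char='i'
After 9 (b): row=0 col=0 char='w'
After 10 (gg): row=0 col=0 char='w'

Answer: wind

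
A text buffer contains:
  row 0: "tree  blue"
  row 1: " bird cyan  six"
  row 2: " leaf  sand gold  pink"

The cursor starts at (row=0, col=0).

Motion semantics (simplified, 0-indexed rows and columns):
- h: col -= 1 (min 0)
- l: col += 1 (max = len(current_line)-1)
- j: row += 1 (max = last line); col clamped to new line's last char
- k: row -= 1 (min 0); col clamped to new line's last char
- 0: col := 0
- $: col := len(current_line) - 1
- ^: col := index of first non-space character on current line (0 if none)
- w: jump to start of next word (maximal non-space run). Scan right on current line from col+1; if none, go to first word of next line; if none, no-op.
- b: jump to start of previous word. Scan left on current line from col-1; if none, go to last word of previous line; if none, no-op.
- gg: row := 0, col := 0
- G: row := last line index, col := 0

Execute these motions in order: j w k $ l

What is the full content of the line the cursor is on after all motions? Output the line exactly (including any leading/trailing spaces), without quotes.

Answer: tree  blue

Derivation:
After 1 (j): row=1 col=0 char='_'
After 2 (w): row=1 col=1 char='b'
After 3 (k): row=0 col=1 char='r'
After 4 ($): row=0 col=9 char='e'
After 5 (l): row=0 col=9 char='e'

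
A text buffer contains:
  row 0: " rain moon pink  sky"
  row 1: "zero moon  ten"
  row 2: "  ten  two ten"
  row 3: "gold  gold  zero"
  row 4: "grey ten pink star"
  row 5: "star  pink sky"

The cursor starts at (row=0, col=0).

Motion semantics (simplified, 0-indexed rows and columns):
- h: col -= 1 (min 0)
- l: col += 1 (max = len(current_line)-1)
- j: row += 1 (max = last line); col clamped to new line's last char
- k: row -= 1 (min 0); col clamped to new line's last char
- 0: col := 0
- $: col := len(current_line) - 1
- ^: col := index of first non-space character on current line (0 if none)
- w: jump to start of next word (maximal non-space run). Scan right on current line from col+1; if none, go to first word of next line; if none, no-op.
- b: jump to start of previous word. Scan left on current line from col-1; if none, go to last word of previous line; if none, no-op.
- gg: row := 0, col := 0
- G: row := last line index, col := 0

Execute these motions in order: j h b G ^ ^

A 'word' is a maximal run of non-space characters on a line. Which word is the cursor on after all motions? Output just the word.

After 1 (j): row=1 col=0 char='z'
After 2 (h): row=1 col=0 char='z'
After 3 (b): row=0 col=17 char='s'
After 4 (G): row=5 col=0 char='s'
After 5 (^): row=5 col=0 char='s'
After 6 (^): row=5 col=0 char='s'

Answer: star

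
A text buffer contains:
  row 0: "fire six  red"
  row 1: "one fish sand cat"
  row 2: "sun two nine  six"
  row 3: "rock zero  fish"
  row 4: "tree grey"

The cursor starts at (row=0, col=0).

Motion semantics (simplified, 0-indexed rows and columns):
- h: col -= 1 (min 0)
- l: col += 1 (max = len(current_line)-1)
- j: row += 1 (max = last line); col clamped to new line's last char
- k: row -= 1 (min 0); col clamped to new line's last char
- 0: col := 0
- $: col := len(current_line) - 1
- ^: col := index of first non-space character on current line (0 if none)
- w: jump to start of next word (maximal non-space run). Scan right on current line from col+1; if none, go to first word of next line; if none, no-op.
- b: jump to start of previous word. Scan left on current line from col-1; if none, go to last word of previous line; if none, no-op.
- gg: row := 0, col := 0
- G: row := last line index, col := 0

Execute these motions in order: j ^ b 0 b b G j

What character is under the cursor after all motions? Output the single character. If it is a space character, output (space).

Answer: t

Derivation:
After 1 (j): row=1 col=0 char='o'
After 2 (^): row=1 col=0 char='o'
After 3 (b): row=0 col=10 char='r'
After 4 (0): row=0 col=0 char='f'
After 5 (b): row=0 col=0 char='f'
After 6 (b): row=0 col=0 char='f'
After 7 (G): row=4 col=0 char='t'
After 8 (j): row=4 col=0 char='t'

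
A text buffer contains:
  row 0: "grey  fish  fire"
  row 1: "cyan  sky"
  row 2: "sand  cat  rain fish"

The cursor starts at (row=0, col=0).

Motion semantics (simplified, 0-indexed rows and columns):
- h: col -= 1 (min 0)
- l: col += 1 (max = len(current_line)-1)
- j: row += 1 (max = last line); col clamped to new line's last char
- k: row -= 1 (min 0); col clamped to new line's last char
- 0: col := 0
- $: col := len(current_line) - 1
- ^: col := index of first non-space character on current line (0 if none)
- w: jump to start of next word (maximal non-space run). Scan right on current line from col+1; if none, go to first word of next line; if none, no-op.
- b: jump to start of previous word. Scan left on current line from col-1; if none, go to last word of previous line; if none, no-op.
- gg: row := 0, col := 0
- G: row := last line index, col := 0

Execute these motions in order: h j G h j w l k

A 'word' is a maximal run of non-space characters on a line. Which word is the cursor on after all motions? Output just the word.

Answer: sky

Derivation:
After 1 (h): row=0 col=0 char='g'
After 2 (j): row=1 col=0 char='c'
After 3 (G): row=2 col=0 char='s'
After 4 (h): row=2 col=0 char='s'
After 5 (j): row=2 col=0 char='s'
After 6 (w): row=2 col=6 char='c'
After 7 (l): row=2 col=7 char='a'
After 8 (k): row=1 col=7 char='k'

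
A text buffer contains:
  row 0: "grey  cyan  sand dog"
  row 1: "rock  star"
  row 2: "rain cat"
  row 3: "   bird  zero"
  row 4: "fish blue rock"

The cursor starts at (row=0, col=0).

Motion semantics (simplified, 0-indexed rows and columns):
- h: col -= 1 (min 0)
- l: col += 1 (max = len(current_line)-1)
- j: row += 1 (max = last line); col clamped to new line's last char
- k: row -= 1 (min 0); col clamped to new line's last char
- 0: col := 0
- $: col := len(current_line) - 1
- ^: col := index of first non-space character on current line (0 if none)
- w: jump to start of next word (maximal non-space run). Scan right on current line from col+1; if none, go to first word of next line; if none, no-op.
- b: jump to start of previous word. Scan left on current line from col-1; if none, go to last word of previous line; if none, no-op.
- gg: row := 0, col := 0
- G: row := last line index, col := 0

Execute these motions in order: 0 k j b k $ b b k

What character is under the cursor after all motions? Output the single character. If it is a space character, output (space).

After 1 (0): row=0 col=0 char='g'
After 2 (k): row=0 col=0 char='g'
After 3 (j): row=1 col=0 char='r'
After 4 (b): row=0 col=17 char='d'
After 5 (k): row=0 col=17 char='d'
After 6 ($): row=0 col=19 char='g'
After 7 (b): row=0 col=17 char='d'
After 8 (b): row=0 col=12 char='s'
After 9 (k): row=0 col=12 char='s'

Answer: s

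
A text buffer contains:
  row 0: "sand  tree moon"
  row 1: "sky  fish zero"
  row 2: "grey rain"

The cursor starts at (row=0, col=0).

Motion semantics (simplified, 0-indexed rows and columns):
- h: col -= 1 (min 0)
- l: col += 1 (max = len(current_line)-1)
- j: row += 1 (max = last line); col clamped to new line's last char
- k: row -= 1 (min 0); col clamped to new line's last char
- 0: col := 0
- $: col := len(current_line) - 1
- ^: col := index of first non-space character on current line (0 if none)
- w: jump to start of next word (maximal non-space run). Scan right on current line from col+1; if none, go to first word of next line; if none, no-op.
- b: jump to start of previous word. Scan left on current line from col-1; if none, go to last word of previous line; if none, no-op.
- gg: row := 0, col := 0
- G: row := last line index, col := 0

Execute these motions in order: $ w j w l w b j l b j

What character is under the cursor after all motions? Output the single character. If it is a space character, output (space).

After 1 ($): row=0 col=14 char='n'
After 2 (w): row=1 col=0 char='s'
After 3 (j): row=2 col=0 char='g'
After 4 (w): row=2 col=5 char='r'
After 5 (l): row=2 col=6 char='a'
After 6 (w): row=2 col=6 char='a'
After 7 (b): row=2 col=5 char='r'
After 8 (j): row=2 col=5 char='r'
After 9 (l): row=2 col=6 char='a'
After 10 (b): row=2 col=5 char='r'
After 11 (j): row=2 col=5 char='r'

Answer: r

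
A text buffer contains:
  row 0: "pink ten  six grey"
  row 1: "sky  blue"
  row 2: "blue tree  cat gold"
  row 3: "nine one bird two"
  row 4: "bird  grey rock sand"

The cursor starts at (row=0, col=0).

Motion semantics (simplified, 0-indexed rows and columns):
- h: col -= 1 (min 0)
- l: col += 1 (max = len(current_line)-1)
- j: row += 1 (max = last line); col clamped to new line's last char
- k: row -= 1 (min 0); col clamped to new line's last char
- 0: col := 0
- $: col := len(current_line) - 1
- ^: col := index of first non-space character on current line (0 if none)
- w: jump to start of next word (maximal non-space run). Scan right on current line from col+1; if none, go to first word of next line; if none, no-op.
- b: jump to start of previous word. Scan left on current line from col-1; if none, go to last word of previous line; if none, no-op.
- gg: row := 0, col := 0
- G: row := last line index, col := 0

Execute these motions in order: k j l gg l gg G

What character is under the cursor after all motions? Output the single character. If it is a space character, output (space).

Answer: b

Derivation:
After 1 (k): row=0 col=0 char='p'
After 2 (j): row=1 col=0 char='s'
After 3 (l): row=1 col=1 char='k'
After 4 (gg): row=0 col=0 char='p'
After 5 (l): row=0 col=1 char='i'
After 6 (gg): row=0 col=0 char='p'
After 7 (G): row=4 col=0 char='b'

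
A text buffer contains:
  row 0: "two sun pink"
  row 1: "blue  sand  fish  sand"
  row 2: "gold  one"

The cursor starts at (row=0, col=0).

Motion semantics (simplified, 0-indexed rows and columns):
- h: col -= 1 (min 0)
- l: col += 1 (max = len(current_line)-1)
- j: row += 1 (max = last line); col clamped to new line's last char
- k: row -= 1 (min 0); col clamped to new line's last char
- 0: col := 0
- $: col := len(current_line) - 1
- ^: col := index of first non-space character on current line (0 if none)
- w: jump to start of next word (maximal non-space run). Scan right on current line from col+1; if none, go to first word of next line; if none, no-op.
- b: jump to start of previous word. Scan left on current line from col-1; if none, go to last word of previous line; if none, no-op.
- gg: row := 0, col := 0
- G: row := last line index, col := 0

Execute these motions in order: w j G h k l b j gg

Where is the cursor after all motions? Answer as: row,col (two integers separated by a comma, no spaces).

After 1 (w): row=0 col=4 char='s'
After 2 (j): row=1 col=4 char='_'
After 3 (G): row=2 col=0 char='g'
After 4 (h): row=2 col=0 char='g'
After 5 (k): row=1 col=0 char='b'
After 6 (l): row=1 col=1 char='l'
After 7 (b): row=1 col=0 char='b'
After 8 (j): row=2 col=0 char='g'
After 9 (gg): row=0 col=0 char='t'

Answer: 0,0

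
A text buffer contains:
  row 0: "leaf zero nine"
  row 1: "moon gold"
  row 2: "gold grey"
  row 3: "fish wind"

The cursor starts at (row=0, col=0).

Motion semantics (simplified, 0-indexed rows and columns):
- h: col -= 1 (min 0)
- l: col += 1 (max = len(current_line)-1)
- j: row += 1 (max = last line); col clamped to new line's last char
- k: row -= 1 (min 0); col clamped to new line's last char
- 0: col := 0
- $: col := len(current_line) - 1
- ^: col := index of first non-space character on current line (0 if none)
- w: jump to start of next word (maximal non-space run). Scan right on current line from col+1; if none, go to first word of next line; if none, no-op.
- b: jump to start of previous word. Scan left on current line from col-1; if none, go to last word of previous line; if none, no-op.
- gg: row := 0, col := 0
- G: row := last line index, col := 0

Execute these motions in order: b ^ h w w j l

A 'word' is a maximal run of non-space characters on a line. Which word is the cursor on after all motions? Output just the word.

After 1 (b): row=0 col=0 char='l'
After 2 (^): row=0 col=0 char='l'
After 3 (h): row=0 col=0 char='l'
After 4 (w): row=0 col=5 char='z'
After 5 (w): row=0 col=10 char='n'
After 6 (j): row=1 col=8 char='d'
After 7 (l): row=1 col=8 char='d'

Answer: gold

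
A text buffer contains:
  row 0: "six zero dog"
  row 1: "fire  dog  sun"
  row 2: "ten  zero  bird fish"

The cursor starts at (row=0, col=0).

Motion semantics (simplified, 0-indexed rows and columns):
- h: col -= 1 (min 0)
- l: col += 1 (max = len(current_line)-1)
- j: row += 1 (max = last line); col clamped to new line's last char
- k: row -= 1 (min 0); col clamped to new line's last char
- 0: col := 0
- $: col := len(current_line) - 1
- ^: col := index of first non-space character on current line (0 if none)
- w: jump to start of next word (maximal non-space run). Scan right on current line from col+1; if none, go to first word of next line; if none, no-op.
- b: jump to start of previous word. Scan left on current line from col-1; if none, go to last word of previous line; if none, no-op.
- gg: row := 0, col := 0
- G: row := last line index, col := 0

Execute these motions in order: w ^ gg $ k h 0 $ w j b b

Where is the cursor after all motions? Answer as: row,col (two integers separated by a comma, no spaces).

After 1 (w): row=0 col=4 char='z'
After 2 (^): row=0 col=0 char='s'
After 3 (gg): row=0 col=0 char='s'
After 4 ($): row=0 col=11 char='g'
After 5 (k): row=0 col=11 char='g'
After 6 (h): row=0 col=10 char='o'
After 7 (0): row=0 col=0 char='s'
After 8 ($): row=0 col=11 char='g'
After 9 (w): row=1 col=0 char='f'
After 10 (j): row=2 col=0 char='t'
After 11 (b): row=1 col=11 char='s'
After 12 (b): row=1 col=6 char='d'

Answer: 1,6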